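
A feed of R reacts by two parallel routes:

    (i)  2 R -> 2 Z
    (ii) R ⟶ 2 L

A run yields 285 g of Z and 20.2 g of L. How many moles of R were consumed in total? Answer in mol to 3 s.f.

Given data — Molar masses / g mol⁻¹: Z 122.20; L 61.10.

n(Z) = 285 / 122.20 = 2.332 mol
n(L) = 20.2 / 61.10 = 0.3306 mol
n(R) via (i) = (2/2)×2.332 = 2.332 mol
n(R) via (ii) = (1/2)×0.3306 = 0.1653 mol
total n(R) = 2.332 + 0.1653 = 2.497 mol

2.50 mol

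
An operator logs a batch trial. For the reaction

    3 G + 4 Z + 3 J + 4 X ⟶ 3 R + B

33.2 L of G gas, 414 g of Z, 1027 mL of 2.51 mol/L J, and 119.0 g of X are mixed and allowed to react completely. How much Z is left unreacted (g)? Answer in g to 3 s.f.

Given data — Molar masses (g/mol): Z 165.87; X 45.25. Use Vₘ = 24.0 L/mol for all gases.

108 g

n(G) = 33.20 / 24.0 = 1.383 mol
n(Z) = 414.0 / 165.87 = 2.496 mol
n(J) = 2.51 × 1027/1000 = 2.578 mol
n(X) = 119.0 / 45.25 = 2.630 mol
n/ν for G = 1.383/3 = 0.4610
n/ν for Z = 2.496/4 = 0.6240
n/ν for J = 2.578/3 = 0.8593
n/ν for X = 2.630/4 = 0.6575
Smallest n/ν is G → limiting reagent.
Z consumed = (4/3) × 1.383 = 1.844 mol
Z remaining = 2.496 − 1.844 = 0.6520 mol
mass = 0.6520 × 165.87 = 108.1 g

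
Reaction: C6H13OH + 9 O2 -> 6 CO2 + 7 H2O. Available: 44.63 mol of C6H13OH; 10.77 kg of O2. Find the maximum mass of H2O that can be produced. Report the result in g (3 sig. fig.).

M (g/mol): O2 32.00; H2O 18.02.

4720 g

n(C6H13OH) = 44.63 mol
n(O2) = 10.77×1000 / 32.00 = 336.6 mol
n/ν → C6H13OH: 44.63, O2: 37.40; O2 is limiting.
n(H2O) = (7/9) × 336.6 = 261.8 mol
mass = 261.8 × 18.02 = 4718 g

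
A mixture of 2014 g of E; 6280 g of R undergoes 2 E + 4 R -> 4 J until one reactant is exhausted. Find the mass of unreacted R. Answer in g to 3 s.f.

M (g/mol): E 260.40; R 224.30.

n(E) = 2014 / 260.40 = 7.734 mol
n(R) = 6280 / 224.30 = 28.00 mol
n/ν → E: 3.867, R: 7.000; E is limiting.
R consumed = (4/2) × 7.734 = 15.47 mol
R remaining = 28.00 − 15.47 = 12.53 mol
mass = 12.53 × 224.30 = 2810 g

2810 g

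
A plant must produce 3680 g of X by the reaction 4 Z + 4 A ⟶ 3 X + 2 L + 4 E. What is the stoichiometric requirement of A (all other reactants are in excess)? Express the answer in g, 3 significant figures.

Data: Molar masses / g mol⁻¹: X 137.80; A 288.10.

10300 g

n(X) = 3680 / 137.80 = 26.71 mol
n(A) = (4/3) × 26.71 = 35.61 mol
mass = 35.61 × 288.10 = 10260 g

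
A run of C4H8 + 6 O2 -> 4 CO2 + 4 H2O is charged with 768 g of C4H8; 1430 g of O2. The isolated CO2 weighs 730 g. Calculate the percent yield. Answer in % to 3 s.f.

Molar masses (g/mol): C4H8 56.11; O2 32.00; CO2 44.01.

n(C4H8) = 768.0 / 56.11 = 13.69 mol
n(O2) = 1430 / 32.00 = 44.69 mol
n/ν → C4H8: 13.69, O2: 7.448; O2 is limiting.
theoretical n(CO2) = (4/6) × 44.69 = 29.79 mol → 1311 g
% yield = 730 / 1311 × 100 = 55.68 %

55.7 %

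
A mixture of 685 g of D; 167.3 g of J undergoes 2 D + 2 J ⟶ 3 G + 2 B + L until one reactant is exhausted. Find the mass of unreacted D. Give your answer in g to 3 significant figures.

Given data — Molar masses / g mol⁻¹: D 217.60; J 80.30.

n(D) = 685.0 / 217.60 = 3.148 mol
n(J) = 167.3 / 80.30 = 2.083 mol
n/ν for D = 3.148/2 = 1.574
n/ν for J = 2.083/2 = 1.042
Smallest n/ν is J → limiting reagent.
D consumed = (2/2) × 2.083 = 2.083 mol
D remaining = 3.148 − 2.083 = 1.065 mol
mass = 1.065 × 217.60 = 231.7 g

232 g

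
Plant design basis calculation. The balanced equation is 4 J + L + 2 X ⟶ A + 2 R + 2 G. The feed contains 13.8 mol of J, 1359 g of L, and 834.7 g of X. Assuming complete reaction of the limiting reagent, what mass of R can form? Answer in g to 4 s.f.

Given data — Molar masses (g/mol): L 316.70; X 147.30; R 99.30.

562.7 g

n(J) = 13.80 mol
n(L) = 1359 / 316.70 = 4.291 mol
n(X) = 834.7 / 147.30 = 5.667 mol
n/ν → J: 3.450, L: 4.291, X: 2.834; X is limiting.
n(R) = (2/2) × 5.667 = 5.667 mol
mass = 5.667 × 99.30 = 562.7 g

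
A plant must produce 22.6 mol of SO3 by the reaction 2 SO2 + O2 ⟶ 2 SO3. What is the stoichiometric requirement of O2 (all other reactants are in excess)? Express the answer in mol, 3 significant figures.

11.3 mol

n(SO3) = 22.60 mol
n(O2) = (1/2) × 22.60 = 11.30 mol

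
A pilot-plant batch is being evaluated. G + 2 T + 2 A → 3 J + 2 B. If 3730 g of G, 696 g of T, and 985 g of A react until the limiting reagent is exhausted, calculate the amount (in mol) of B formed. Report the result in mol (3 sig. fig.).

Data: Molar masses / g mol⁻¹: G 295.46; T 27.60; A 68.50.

n(G) = 3730 / 295.46 = 12.62 mol
n(T) = 696.0 / 27.60 = 25.22 mol
n(A) = 985.0 / 68.50 = 14.38 mol
n/ν for G = 12.62/1 = 12.62
n/ν for T = 25.22/2 = 12.61
n/ν for A = 14.38/2 = 7.190
Smallest n/ν is A → limiting reagent.
n(B) = (2/2) × 14.38 = 14.38 mol

14.4 mol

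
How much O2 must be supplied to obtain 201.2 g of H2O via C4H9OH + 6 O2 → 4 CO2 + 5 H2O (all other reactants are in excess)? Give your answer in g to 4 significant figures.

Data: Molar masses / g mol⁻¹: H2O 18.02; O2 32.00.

n(H2O) = 201.2 / 18.02 = 11.17 mol
n(O2) = (6/5) × 11.17 = 13.40 mol
mass = 13.40 × 32.00 = 428.8 g

428.8 g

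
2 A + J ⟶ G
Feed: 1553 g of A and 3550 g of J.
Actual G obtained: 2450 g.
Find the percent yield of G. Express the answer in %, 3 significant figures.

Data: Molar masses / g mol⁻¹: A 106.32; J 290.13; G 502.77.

66.7 %

n(A) = 1553 / 106.32 = 14.61 mol
n(J) = 3550 / 290.13 = 12.24 mol
n/ν → A: 7.305, J: 12.24; A is limiting.
theoretical n(G) = (1/2) × 14.61 = 7.305 mol → 3673 g
% yield = 2450 / 3673 × 100 = 66.70 %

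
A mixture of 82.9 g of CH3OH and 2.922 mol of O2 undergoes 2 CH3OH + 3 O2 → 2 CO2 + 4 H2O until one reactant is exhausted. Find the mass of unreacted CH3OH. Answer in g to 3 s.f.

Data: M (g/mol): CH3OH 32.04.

n(CH3OH) = 82.90 / 32.04 = 2.587 mol
n(O2) = 2.922 mol
n/ν for CH3OH = 2.587/2 = 1.294
n/ν for O2 = 2.922/3 = 0.9740
Smallest n/ν is O2 → limiting reagent.
CH3OH consumed = (2/3) × 2.922 = 1.948 mol
CH3OH remaining = 2.587 − 1.948 = 0.6390 mol
mass = 0.6390 × 32.04 = 20.47 g

20.5 g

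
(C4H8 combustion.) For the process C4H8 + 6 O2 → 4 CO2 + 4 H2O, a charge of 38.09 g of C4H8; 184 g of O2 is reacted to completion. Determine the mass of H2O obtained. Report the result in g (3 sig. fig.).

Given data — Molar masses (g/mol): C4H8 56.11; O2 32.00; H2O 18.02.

48.9 g

n(C4H8) = 38.09 / 56.11 = 0.6788 mol
n(O2) = 184.0 / 32.00 = 5.750 mol
n/ν → C4H8: 0.6788, O2: 0.9583; C4H8 is limiting.
n(H2O) = (4/1) × 0.6788 = 2.715 mol
mass = 2.715 × 18.02 = 48.92 g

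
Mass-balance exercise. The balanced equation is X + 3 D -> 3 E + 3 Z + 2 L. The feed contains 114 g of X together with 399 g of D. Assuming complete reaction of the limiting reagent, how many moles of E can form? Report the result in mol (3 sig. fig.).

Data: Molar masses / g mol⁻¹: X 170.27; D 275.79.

n(X) = 114.0 / 170.27 = 0.6695 mol
n(D) = 399.0 / 275.79 = 1.447 mol
n/ν for X = 0.6695/1 = 0.6695
n/ν for D = 1.447/3 = 0.4823
Smallest n/ν is D → limiting reagent.
n(E) = (3/3) × 1.447 = 1.447 mol

1.45 mol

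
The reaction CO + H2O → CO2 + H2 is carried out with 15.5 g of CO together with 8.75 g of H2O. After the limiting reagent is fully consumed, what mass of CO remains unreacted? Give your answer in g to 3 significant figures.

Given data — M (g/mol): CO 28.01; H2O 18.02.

1.90 g

n(CO) = 15.50 / 28.01 = 0.5534 mol
n(H2O) = 8.750 / 18.02 = 0.4856 mol
n/ν → CO: 0.5534, H2O: 0.4856; H2O is limiting.
CO consumed = (1/1) × 0.4856 = 0.4856 mol
CO remaining = 0.5534 − 0.4856 = 0.06780 mol
mass = 0.06780 × 28.01 = 1.899 g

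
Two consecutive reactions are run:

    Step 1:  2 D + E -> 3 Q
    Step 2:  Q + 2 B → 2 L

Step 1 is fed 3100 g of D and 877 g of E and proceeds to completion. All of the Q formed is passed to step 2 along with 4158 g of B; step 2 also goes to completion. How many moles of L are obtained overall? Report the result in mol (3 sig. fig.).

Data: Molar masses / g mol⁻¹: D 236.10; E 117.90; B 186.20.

22.3 mol

Step 1:
n(D) = 3100 / 236.10 = 13.13 mol
n(E) = 877.0 / 117.90 = 7.439 mol
n/ν for D = 13.13/2 = 6.565
n/ν for E = 7.439/1 = 7.439
Smallest n/ν is D → limiting reagent.
n(Q) produced = (3/2) × 13.13 = 19.70 mol
Step 2:
n(Q) available = 19.70 mol
n(B) = 4158 / 186.20 = 22.33 mol
n/ν for Q = 19.70/1 = 19.70
n/ν for B = 22.33/2 = 11.17
Smallest n/ν is B → limiting reagent.
n(L) = (2/2) × 22.33 = 22.33 mol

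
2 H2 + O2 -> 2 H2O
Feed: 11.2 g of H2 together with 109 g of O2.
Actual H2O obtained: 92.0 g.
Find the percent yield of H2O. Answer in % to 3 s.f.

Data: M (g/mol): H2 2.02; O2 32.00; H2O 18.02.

n(H2) = 11.20 / 2.02 = 5.545 mol
n(O2) = 109.0 / 32.00 = 3.406 mol
n/ν for H2 = 5.545/2 = 2.773
n/ν for O2 = 3.406/1 = 3.406
Smallest n/ν is H2 → limiting reagent.
theoretical n(H2O) = (2/2) × 5.545 = 5.545 mol → 99.92 g
% yield = 92.0 / 99.92 × 100 = 92.07 %

92.1 %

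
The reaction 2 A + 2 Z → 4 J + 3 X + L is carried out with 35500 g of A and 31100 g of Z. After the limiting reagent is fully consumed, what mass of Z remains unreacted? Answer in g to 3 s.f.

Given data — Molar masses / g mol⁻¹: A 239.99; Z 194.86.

2280 g

n(A) = 35500 / 239.99 = 147.9 mol
n(Z) = 31100 / 194.86 = 159.6 mol
n/ν → A: 73.95, Z: 79.80; A is limiting.
Z consumed = (2/2) × 147.9 = 147.9 mol
Z remaining = 159.6 − 147.9 = 11.70 mol
mass = 11.70 × 194.86 = 2280 g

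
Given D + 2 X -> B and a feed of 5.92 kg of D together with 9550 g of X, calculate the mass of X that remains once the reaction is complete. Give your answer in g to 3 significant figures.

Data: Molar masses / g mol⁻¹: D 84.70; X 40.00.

3960 g

n(D) = 5.920×1000 / 84.70 = 69.89 mol
n(X) = 9550 / 40.00 = 238.8 mol
n/ν → D: 69.89, X: 119.4; D is limiting.
X consumed = (2/1) × 69.89 = 139.8 mol
X remaining = 238.8 − 139.8 = 99.00 mol
mass = 99.00 × 40.00 = 3960 g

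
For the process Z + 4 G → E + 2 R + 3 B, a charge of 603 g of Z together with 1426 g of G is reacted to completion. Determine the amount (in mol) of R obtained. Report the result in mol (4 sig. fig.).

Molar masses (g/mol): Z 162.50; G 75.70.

7.422 mol

n(Z) = 603.0 / 162.50 = 3.711 mol
n(G) = 1426 / 75.70 = 18.84 mol
n/ν for Z = 3.711/1 = 3.711
n/ν for G = 18.84/4 = 4.710
Smallest n/ν is Z → limiting reagent.
n(R) = (2/1) × 3.711 = 7.422 mol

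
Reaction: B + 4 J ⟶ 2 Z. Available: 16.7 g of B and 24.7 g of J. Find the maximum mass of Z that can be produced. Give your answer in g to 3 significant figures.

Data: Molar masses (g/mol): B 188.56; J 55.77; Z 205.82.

36.5 g

n(B) = 16.70 / 188.56 = 0.08857 mol
n(J) = 24.70 / 55.77 = 0.4429 mol
n/ν for B = 0.08857/1 = 0.08857
n/ν for J = 0.4429/4 = 0.1107
Smallest n/ν is B → limiting reagent.
n(Z) = (2/1) × 0.08857 = 0.1771 mol
mass = 0.1771 × 205.82 = 36.45 g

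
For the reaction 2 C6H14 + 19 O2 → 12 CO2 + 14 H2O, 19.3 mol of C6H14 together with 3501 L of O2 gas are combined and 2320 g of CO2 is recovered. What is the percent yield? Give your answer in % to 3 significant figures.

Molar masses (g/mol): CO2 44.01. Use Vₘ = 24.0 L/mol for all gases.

57.2 %

n(C6H14) = 19.30 mol
n(O2) = 3501 / 24.0 = 145.9 mol
n/ν for C6H14 = 19.30/2 = 9.650
n/ν for O2 = 145.9/19 = 7.679
Smallest n/ν is O2 → limiting reagent.
theoretical n(CO2) = (12/19) × 145.9 = 92.15 mol → 4056 g
% yield = 2320 / 4056 × 100 = 57.20 %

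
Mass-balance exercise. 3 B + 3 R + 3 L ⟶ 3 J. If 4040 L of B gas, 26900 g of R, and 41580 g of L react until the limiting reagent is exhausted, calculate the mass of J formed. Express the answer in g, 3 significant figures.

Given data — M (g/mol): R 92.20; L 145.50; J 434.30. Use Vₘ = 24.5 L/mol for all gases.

71600 g

n(B) = 4040 / 24.5 = 164.9 mol
n(R) = 26900 / 92.20 = 291.8 mol
n(L) = 41580 / 145.50 = 285.8 mol
n/ν for B = 164.9/3 = 54.97
n/ν for R = 291.8/3 = 97.27
n/ν for L = 285.8/3 = 95.27
Smallest n/ν is B → limiting reagent.
n(J) = (3/3) × 164.9 = 164.9 mol
mass = 164.9 × 434.30 = 71620 g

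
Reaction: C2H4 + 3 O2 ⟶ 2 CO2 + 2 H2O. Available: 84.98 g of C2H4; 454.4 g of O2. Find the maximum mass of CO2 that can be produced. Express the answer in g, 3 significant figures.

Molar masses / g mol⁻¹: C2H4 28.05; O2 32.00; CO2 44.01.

n(C2H4) = 84.98 / 28.05 = 3.030 mol
n(O2) = 454.4 / 32.00 = 14.20 mol
n/ν for C2H4 = 3.030/1 = 3.030
n/ν for O2 = 14.20/3 = 4.733
Smallest n/ν is C2H4 → limiting reagent.
n(CO2) = (2/1) × 3.030 = 6.060 mol
mass = 6.060 × 44.01 = 266.7 g

267 g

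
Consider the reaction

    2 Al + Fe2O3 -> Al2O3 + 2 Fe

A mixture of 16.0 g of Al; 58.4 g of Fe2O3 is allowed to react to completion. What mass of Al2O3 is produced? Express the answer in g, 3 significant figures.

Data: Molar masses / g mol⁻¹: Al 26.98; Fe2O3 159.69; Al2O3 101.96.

n(Al) = 16.00 / 26.98 = 0.5930 mol
n(Fe2O3) = 58.40 / 159.69 = 0.3657 mol
n/ν → Al: 0.2965, Fe2O3: 0.3657; Al is limiting.
n(Al2O3) = (1/2) × 0.5930 = 0.2965 mol
mass = 0.2965 × 101.96 = 30.23 g

30.2 g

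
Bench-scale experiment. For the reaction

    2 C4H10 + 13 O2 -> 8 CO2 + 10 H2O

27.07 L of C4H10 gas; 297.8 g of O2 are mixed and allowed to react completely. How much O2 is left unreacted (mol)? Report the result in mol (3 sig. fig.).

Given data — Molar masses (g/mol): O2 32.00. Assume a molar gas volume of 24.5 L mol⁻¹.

2.12 mol

n(C4H10) = 27.07 / 24.5 = 1.105 mol
n(O2) = 297.8 / 32.00 = 9.306 mol
n/ν → C4H10: 0.5525, O2: 0.7158; C4H10 is limiting.
O2 consumed = (13/2) × 1.105 = 7.183 mol
O2 remaining = 9.306 − 7.183 = 2.123 mol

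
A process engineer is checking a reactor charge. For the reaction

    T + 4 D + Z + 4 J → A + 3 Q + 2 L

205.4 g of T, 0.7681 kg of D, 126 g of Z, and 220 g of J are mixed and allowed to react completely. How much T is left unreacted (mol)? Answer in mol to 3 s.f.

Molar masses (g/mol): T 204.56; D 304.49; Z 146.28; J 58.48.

n(T) = 205.4 / 204.56 = 1.004 mol
n(D) = 0.7681×1000 / 304.49 = 2.523 mol
n(Z) = 126.0 / 146.28 = 0.8614 mol
n(J) = 220.0 / 58.48 = 3.762 mol
n/ν for T = 1.004/1 = 1.004
n/ν for D = 2.523/4 = 0.6308
n/ν for Z = 0.8614/1 = 0.8614
n/ν for J = 3.762/4 = 0.9405
Smallest n/ν is D → limiting reagent.
T consumed = (1/4) × 2.523 = 0.6308 mol
T remaining = 1.004 − 0.6308 = 0.3732 mol

0.373 mol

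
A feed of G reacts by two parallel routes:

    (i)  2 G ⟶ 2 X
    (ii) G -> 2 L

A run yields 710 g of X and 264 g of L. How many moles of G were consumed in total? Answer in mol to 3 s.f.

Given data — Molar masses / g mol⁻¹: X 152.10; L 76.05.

n(X) = 710 / 152.10 = 4.668 mol
n(L) = 264 / 76.05 = 3.471 mol
n(G) via (i) = (2/2)×4.668 = 4.668 mol
n(G) via (ii) = (1/2)×3.471 = 1.736 mol
total n(G) = 4.668 + 1.736 = 6.404 mol

6.40 mol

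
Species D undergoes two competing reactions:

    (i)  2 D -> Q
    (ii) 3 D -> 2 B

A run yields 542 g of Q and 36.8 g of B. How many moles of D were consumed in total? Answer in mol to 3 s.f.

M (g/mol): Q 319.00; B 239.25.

n(Q) = 542 / 319.00 = 1.699 mol
n(B) = 36.8 / 239.25 = 0.1538 mol
n(D) via (i) = (2/1)×1.699 = 3.398 mol
n(D) via (ii) = (3/2)×0.1538 = 0.2307 mol
total n(D) = 3.398 + 0.2307 = 3.629 mol

3.63 mol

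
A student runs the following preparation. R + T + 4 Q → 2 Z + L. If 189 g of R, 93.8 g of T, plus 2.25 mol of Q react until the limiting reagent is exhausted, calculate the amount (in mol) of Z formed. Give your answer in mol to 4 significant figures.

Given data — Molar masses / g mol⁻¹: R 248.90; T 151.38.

1.125 mol

n(R) = 189.0 / 248.90 = 0.7593 mol
n(T) = 93.80 / 151.38 = 0.6196 mol
n(Q) = 2.250 mol
n/ν for R = 0.7593/1 = 0.7593
n/ν for T = 0.6196/1 = 0.6196
n/ν for Q = 2.250/4 = 0.5625
Smallest n/ν is Q → limiting reagent.
n(Z) = (2/4) × 2.250 = 1.125 mol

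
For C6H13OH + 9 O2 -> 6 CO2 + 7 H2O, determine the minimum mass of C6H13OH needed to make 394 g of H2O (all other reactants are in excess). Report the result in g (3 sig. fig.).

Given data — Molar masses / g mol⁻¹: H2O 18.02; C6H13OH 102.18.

n(H2O) = 394 / 18.02 = 21.86 mol
n(C6H13OH) = (1/7) × 21.86 = 3.123 mol
mass = 3.123 × 102.18 = 319.1 g

319 g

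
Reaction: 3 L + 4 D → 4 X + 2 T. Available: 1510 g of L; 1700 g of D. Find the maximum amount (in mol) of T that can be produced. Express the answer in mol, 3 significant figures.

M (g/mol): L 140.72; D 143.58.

n(L) = 1510 / 140.72 = 10.73 mol
n(D) = 1700 / 143.58 = 11.84 mol
n/ν → L: 3.577, D: 2.960; D is limiting.
n(T) = (2/4) × 11.84 = 5.920 mol

5.92 mol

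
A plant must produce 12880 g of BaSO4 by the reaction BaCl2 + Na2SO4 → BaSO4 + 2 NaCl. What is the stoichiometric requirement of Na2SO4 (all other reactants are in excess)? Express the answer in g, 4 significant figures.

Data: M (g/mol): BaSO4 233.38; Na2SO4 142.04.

7839 g

n(BaSO4) = 12880 / 233.38 = 55.19 mol
n(Na2SO4) = (1/1) × 55.19 = 55.19 mol
mass = 55.19 × 142.04 = 7839 g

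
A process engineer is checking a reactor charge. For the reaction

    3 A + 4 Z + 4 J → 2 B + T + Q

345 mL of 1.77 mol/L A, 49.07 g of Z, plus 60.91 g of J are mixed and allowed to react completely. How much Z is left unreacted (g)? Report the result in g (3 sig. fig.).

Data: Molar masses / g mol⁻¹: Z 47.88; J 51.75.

n(A) = 1.77 × 345.0/1000 = 0.6107 mol
n(Z) = 49.07 / 47.88 = 1.025 mol
n(J) = 60.91 / 51.75 = 1.177 mol
n/ν → A: 0.2036, Z: 0.2563, J: 0.2943; A is limiting.
Z consumed = (4/3) × 0.6107 = 0.8143 mol
Z remaining = 1.025 − 0.8143 = 0.2107 mol
mass = 0.2107 × 47.88 = 10.09 g

10.1 g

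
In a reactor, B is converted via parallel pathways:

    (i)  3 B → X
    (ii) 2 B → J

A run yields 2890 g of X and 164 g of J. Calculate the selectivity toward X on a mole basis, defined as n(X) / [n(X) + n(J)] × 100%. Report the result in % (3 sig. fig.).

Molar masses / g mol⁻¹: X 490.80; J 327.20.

92.2 %

n(X) = 2890 / 490.80 = 5.888 mol
n(J) = 164 / 327.20 = 0.5012 mol
selectivity = 5.888/(5.888+0.5012) × 100 = 92.16 %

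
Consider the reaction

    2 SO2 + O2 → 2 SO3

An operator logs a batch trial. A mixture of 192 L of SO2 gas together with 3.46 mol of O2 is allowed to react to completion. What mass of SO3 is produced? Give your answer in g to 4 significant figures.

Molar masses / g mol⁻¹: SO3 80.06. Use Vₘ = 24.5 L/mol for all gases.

554.0 g

n(SO2) = 192.0 / 24.5 = 7.837 mol
n(O2) = 3.460 mol
n/ν for SO2 = 7.837/2 = 3.919
n/ν for O2 = 3.460/1 = 3.460
Smallest n/ν is O2 → limiting reagent.
n(SO3) = (2/1) × 3.460 = 6.920 mol
mass = 6.920 × 80.06 = 554.0 g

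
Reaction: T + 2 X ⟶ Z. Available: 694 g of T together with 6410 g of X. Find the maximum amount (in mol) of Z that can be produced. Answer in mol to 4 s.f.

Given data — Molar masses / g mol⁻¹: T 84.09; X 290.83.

n(T) = 694.0 / 84.09 = 8.253 mol
n(X) = 6410 / 290.83 = 22.04 mol
n/ν → T: 8.253, X: 11.02; T is limiting.
n(Z) = (1/1) × 8.253 = 8.253 mol

8.253 mol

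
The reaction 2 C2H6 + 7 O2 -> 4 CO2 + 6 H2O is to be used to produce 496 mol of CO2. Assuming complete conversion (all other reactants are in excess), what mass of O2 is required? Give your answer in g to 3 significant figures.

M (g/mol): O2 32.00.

n(CO2) = 496.0 mol
n(O2) = (7/4) × 496.0 = 868.0 mol
mass = 868.0 × 32.00 = 27780 g

27800 g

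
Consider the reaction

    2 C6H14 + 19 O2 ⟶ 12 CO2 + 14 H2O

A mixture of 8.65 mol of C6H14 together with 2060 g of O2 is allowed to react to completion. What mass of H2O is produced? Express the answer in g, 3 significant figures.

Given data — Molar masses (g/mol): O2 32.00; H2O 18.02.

n(C6H14) = 8.650 mol
n(O2) = 2060 / 32.00 = 64.38 mol
n/ν for C6H14 = 8.650/2 = 4.325
n/ν for O2 = 64.38/19 = 3.388
Smallest n/ν is O2 → limiting reagent.
n(H2O) = (14/19) × 64.38 = 47.44 mol
mass = 47.44 × 18.02 = 854.9 g

855 g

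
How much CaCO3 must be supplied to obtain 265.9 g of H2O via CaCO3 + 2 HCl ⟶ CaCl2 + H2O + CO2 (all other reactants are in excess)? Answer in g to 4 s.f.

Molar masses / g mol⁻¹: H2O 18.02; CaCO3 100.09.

1477 g

n(H2O) = 265.9 / 18.02 = 14.76 mol
n(CaCO3) = (1/1) × 14.76 = 14.76 mol
mass = 14.76 × 100.09 = 1477 g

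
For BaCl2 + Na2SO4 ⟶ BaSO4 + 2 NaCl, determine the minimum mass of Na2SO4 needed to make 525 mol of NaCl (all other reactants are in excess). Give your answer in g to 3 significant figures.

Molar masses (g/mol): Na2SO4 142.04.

37300 g

n(NaCl) = 525.0 mol
n(Na2SO4) = (1/2) × 525.0 = 262.5 mol
mass = 262.5 × 142.04 = 37290 g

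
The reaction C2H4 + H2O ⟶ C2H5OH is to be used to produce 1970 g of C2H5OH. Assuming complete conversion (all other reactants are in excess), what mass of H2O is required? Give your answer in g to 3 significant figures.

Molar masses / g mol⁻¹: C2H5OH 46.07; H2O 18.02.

771 g

n(C2H5OH) = 1970 / 46.07 = 42.76 mol
n(H2O) = (1/1) × 42.76 = 42.76 mol
mass = 42.76 × 18.02 = 770.5 g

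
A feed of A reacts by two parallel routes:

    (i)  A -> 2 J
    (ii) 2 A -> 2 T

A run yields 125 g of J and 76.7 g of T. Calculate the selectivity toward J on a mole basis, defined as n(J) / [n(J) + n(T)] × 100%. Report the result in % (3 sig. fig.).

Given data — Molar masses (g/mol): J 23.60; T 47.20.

76.5 %

n(J) = 125 / 23.60 = 5.297 mol
n(T) = 76.7 / 47.20 = 1.625 mol
selectivity = 5.297/(5.297+1.625) × 100 = 76.52 %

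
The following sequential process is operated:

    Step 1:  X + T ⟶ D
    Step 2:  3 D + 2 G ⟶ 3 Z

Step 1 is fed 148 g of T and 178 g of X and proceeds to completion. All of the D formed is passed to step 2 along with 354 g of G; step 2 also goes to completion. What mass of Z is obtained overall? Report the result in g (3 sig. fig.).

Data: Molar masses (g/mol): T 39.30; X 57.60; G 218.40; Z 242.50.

Step 1:
n(T) = 148.0 / 39.30 = 3.766 mol
n(X) = 178.0 / 57.60 = 3.090 mol
n/ν for T = 3.766/1 = 3.766
n/ν for X = 3.090/1 = 3.090
Smallest n/ν is X → limiting reagent.
n(D) produced = (1/1) × 3.090 = 3.090 mol
Step 2:
n(D) available = 3.090 mol
n(G) = 354.0 / 218.40 = 1.621 mol
n/ν for D = 3.090/3 = 1.030
n/ν for G = 1.621/2 = 0.8105
Smallest n/ν is G → limiting reagent.
n(Z) = (3/2) × 1.621 = 2.432 mol
mass = 2.432 × 242.50 = 589.8 g

590 g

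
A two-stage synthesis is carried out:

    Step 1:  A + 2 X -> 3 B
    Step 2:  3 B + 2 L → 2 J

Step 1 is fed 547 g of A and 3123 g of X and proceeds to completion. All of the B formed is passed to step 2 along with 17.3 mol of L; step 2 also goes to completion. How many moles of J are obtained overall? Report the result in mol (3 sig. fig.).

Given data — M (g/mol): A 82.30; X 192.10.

Step 1:
n(A) = 547.0 / 82.30 = 6.646 mol
n(X) = 3123 / 192.10 = 16.26 mol
n/ν for A = 6.646/1 = 6.646
n/ν for X = 16.26/2 = 8.130
Smallest n/ν is A → limiting reagent.
n(B) produced = (3/1) × 6.646 = 19.94 mol
Step 2:
n(B) available = 19.94 mol
n(L) = 17.30 mol
n/ν for B = 19.94/3 = 6.647
n/ν for L = 17.30/2 = 8.650
Smallest n/ν is B → limiting reagent.
n(J) = (2/3) × 19.94 = 13.29 mol

13.3 mol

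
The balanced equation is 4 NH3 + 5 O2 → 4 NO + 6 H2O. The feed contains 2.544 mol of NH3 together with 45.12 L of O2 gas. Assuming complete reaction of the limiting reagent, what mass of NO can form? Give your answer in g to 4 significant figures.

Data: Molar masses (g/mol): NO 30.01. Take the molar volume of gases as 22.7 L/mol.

47.72 g

n(NH3) = 2.544 mol
n(O2) = 45.12 / 22.7 = 1.988 mol
n/ν for NH3 = 2.544/4 = 0.6360
n/ν for O2 = 1.988/5 = 0.3976
Smallest n/ν is O2 → limiting reagent.
n(NO) = (4/5) × 1.988 = 1.590 mol
mass = 1.590 × 30.01 = 47.72 g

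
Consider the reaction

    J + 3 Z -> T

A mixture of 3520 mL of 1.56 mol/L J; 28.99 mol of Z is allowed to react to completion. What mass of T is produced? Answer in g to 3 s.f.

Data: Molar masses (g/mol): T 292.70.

n(J) = 1.56 × 3520/1000 = 5.491 mol
n(Z) = 28.99 mol
n/ν for J = 5.491/1 = 5.491
n/ν for Z = 28.99/3 = 9.663
Smallest n/ν is J → limiting reagent.
n(T) = (1/1) × 5.491 = 5.491 mol
mass = 5.491 × 292.70 = 1607 g

1610 g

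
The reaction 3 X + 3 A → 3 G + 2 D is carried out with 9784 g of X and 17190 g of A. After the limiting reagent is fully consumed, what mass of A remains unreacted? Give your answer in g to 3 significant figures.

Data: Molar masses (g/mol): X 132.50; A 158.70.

n(X) = 9784 / 132.50 = 73.84 mol
n(A) = 17190 / 158.70 = 108.3 mol
n/ν → X: 24.61, A: 36.10; X is limiting.
A consumed = (3/3) × 73.84 = 73.84 mol
A remaining = 108.3 − 73.84 = 34.46 mol
mass = 34.46 × 158.70 = 5469 g

5470 g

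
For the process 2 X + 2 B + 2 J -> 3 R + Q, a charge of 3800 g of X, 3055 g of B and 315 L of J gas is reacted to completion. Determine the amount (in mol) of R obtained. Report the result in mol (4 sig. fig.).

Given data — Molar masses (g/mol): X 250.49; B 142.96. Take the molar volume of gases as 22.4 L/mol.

n(X) = 3800 / 250.49 = 15.17 mol
n(B) = 3055 / 142.96 = 21.37 mol
n(J) = 315.0 / 22.4 = 14.06 mol
n/ν for X = 15.17/2 = 7.585
n/ν for B = 21.37/2 = 10.69
n/ν for J = 14.06/2 = 7.030
Smallest n/ν is J → limiting reagent.
n(R) = (3/2) × 14.06 = 21.09 mol

21.09 mol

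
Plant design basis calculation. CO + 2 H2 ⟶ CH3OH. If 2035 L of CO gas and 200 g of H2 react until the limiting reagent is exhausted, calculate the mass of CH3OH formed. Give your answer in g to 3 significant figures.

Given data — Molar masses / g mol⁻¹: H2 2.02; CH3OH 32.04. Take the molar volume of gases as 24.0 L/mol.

1590 g

n(CO) = 2035 / 24.0 = 84.79 mol
n(H2) = 200.0 / 2.02 = 99.01 mol
n/ν → CO: 84.79, H2: 49.51; H2 is limiting.
n(CH3OH) = (1/2) × 99.01 = 49.51 mol
mass = 49.51 × 32.04 = 1586 g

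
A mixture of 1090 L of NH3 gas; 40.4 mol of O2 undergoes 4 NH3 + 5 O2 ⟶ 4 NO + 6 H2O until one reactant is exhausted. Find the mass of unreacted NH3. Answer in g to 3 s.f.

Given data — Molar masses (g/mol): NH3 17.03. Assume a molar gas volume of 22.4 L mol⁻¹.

n(NH3) = 1090 / 22.4 = 48.66 mol
n(O2) = 40.40 mol
n/ν → NH3: 12.17, O2: 8.080; O2 is limiting.
NH3 consumed = (4/5) × 40.40 = 32.32 mol
NH3 remaining = 48.66 − 32.32 = 16.34 mol
mass = 16.34 × 17.03 = 278.3 g

278 g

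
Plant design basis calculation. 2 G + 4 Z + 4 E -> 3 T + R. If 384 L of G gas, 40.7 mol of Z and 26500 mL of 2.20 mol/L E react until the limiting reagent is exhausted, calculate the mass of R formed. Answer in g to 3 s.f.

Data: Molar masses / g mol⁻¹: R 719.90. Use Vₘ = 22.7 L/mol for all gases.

n(G) = 384.0 / 22.7 = 16.92 mol
n(Z) = 40.70 mol
n(E) = 2.20 × 26500/1000 = 58.30 mol
n/ν for G = 16.92/2 = 8.460
n/ν for Z = 40.70/4 = 10.18
n/ν for E = 58.30/4 = 14.58
Smallest n/ν is G → limiting reagent.
n(R) = (1/2) × 16.92 = 8.460 mol
mass = 8.460 × 719.90 = 6090 g

6090 g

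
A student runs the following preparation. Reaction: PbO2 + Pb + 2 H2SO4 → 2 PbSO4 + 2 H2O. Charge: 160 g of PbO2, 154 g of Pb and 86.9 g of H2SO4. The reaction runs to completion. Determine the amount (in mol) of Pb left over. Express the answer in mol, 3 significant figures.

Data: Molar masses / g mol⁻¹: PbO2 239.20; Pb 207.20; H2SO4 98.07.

0.300 mol

n(PbO2) = 160.0 / 239.20 = 0.6689 mol
n(Pb) = 154.0 / 207.20 = 0.7432 mol
n(H2SO4) = 86.90 / 98.07 = 0.8861 mol
n/ν → PbO2: 0.6689, Pb: 0.7432, H2SO4: 0.4431; H2SO4 is limiting.
Pb consumed = (1/2) × 0.8861 = 0.4431 mol
Pb remaining = 0.7432 − 0.4431 = 0.3001 mol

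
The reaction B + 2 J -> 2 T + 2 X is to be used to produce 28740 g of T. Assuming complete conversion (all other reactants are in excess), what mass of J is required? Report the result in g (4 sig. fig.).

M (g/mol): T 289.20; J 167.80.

n(T) = 28740 / 289.20 = 99.38 mol
n(J) = (2/2) × 99.38 = 99.38 mol
mass = 99.38 × 167.80 = 16680 g

16680 g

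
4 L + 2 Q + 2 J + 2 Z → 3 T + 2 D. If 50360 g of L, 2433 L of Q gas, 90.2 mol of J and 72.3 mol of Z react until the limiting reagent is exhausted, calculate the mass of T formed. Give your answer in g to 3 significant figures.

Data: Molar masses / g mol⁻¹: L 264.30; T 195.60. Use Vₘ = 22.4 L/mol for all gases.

n(L) = 50360 / 264.30 = 190.5 mol
n(Q) = 2433 / 22.4 = 108.6 mol
n(J) = 90.20 mol
n(Z) = 72.30 mol
n/ν for L = 190.5/4 = 47.63
n/ν for Q = 108.6/2 = 54.30
n/ν for J = 90.20/2 = 45.10
n/ν for Z = 72.30/2 = 36.15
Smallest n/ν is Z → limiting reagent.
n(T) = (3/2) × 72.30 = 108.5 mol
mass = 108.5 × 195.60 = 21220 g

21200 g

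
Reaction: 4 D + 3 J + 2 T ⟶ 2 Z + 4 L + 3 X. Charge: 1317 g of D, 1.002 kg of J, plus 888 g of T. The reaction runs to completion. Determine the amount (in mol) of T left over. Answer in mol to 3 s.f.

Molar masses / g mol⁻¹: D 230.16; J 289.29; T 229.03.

1.57 mol

n(D) = 1317 / 230.16 = 5.722 mol
n(J) = 1.002×1000 / 289.29 = 3.464 mol
n(T) = 888.0 / 229.03 = 3.877 mol
n/ν → D: 1.431, J: 1.155, T: 1.939; J is limiting.
T consumed = (2/3) × 3.464 = 2.309 mol
T remaining = 3.877 − 2.309 = 1.568 mol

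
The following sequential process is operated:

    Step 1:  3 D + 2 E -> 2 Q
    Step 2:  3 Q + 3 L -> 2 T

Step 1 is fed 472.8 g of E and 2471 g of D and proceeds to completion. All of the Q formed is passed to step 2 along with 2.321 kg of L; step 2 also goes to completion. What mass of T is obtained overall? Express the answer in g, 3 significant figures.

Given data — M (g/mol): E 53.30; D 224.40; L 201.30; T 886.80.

4340 g

Step 1:
n(E) = 472.8 / 53.30 = 8.871 mol
n(D) = 2471 / 224.40 = 11.01 mol
n/ν → E: 4.436, D: 3.670; D is limiting.
n(Q) produced = (2/3) × 11.01 = 7.340 mol
Step 2:
n(Q) available = 7.340 mol
n(L) = 2.321×1000 / 201.30 = 11.53 mol
n/ν → Q: 2.447, L: 3.843; Q is limiting.
n(T) = (2/3) × 7.340 = 4.893 mol
mass = 4.893 × 886.80 = 4339 g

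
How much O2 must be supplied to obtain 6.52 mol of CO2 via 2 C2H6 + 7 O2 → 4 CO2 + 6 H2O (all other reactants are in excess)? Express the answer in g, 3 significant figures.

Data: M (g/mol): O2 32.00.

n(CO2) = 6.520 mol
n(O2) = (7/4) × 6.520 = 11.41 mol
mass = 11.41 × 32.00 = 365.1 g

365 g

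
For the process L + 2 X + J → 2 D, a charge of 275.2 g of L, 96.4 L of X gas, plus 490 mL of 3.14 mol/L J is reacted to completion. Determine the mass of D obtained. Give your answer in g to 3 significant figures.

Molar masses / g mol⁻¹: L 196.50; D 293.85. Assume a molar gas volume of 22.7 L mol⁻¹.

823 g

n(L) = 275.2 / 196.50 = 1.401 mol
n(X) = 96.40 / 22.7 = 4.247 mol
n(J) = 3.14 × 490.0/1000 = 1.539 mol
n/ν for L = 1.401/1 = 1.401
n/ν for X = 4.247/2 = 2.124
n/ν for J = 1.539/1 = 1.539
Smallest n/ν is L → limiting reagent.
n(D) = (2/1) × 1.401 = 2.802 mol
mass = 2.802 × 293.85 = 823.4 g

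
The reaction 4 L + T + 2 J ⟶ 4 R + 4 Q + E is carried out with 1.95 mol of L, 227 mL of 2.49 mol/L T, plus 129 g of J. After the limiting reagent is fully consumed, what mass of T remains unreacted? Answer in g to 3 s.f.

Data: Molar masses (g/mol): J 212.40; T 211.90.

55.4 g

n(L) = 1.950 mol
n(T) = 2.49 × 227.0/1000 = 0.5652 mol
n(J) = 129.0 / 212.40 = 0.6073 mol
n/ν → L: 0.4875, T: 0.5652, J: 0.3037; J is limiting.
T consumed = (1/2) × 0.6073 = 0.3037 mol
T remaining = 0.5652 − 0.3037 = 0.2615 mol
mass = 0.2615 × 211.90 = 55.41 g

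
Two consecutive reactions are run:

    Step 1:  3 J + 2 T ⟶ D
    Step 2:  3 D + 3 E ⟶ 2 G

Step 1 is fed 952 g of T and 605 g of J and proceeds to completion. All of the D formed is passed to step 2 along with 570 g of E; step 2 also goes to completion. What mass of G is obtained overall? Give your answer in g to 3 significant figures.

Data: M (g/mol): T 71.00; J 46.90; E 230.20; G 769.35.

Step 1:
n(T) = 952.0 / 71.00 = 13.41 mol
n(J) = 605.0 / 46.90 = 12.90 mol
n/ν for T = 13.41/2 = 6.705
n/ν for J = 12.90/3 = 4.300
Smallest n/ν is J → limiting reagent.
n(D) produced = (1/3) × 12.90 = 4.300 mol
Step 2:
n(D) available = 4.300 mol
n(E) = 570.0 / 230.20 = 2.476 mol
n/ν for D = 4.300/3 = 1.433
n/ν for E = 2.476/3 = 0.8253
Smallest n/ν is E → limiting reagent.
n(G) = (2/3) × 2.476 = 1.651 mol
mass = 1.651 × 769.35 = 1270 g

1270 g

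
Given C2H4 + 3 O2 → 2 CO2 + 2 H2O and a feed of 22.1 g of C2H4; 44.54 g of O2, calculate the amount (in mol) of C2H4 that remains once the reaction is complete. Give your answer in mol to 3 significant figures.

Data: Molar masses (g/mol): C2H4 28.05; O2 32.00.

0.324 mol

n(C2H4) = 22.10 / 28.05 = 0.7879 mol
n(O2) = 44.54 / 32.00 = 1.392 mol
n/ν → C2H4: 0.7879, O2: 0.4640; O2 is limiting.
C2H4 consumed = (1/3) × 1.392 = 0.4640 mol
C2H4 remaining = 0.7879 − 0.4640 = 0.3239 mol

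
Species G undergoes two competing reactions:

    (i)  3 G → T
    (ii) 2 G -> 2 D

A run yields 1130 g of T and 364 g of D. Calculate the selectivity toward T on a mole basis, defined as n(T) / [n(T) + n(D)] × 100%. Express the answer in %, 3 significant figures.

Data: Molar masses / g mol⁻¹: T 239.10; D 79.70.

n(T) = 1130 / 239.10 = 4.726 mol
n(D) = 364 / 79.70 = 4.567 mol
selectivity = 4.726/(4.726+4.567) × 100 = 50.86 %

50.9 %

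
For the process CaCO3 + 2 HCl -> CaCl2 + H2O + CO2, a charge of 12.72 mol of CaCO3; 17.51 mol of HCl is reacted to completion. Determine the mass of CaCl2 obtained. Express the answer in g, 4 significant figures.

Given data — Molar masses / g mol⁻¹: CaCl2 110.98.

n(CaCO3) = 12.72 mol
n(HCl) = 17.51 mol
n/ν for CaCO3 = 12.72/1 = 12.72
n/ν for HCl = 17.51/2 = 8.755
Smallest n/ν is HCl → limiting reagent.
n(CaCl2) = (1/2) × 17.51 = 8.755 mol
mass = 8.755 × 110.98 = 971.6 g

971.6 g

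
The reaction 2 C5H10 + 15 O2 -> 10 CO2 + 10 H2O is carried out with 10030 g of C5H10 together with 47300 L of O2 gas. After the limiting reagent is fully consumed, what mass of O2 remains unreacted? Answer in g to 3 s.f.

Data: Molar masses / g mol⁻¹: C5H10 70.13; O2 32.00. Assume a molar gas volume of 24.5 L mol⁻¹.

27500 g

n(C5H10) = 10030 / 70.13 = 143.0 mol
n(O2) = 47300 / 24.5 = 1931 mol
n/ν for C5H10 = 143.0/2 = 71.50
n/ν for O2 = 1931/15 = 128.7
Smallest n/ν is C5H10 → limiting reagent.
O2 consumed = (15/2) × 143.0 = 1073 mol
O2 remaining = 1931 − 1073 = 858.0 mol
mass = 858.0 × 32.00 = 27460 g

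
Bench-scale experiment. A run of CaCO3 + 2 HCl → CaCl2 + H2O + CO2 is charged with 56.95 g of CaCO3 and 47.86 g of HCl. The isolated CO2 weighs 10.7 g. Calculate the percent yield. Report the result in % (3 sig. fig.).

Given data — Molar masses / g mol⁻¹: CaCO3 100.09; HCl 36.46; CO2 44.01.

n(CaCO3) = 56.95 / 100.09 = 0.5690 mol
n(HCl) = 47.86 / 36.46 = 1.313 mol
n/ν for CaCO3 = 0.5690/1 = 0.5690
n/ν for HCl = 1.313/2 = 0.6565
Smallest n/ν is CaCO3 → limiting reagent.
theoretical n(CO2) = (1/1) × 0.5690 = 0.5690 mol → 25.04 g
% yield = 10.7 / 25.04 × 100 = 42.73 %

42.7 %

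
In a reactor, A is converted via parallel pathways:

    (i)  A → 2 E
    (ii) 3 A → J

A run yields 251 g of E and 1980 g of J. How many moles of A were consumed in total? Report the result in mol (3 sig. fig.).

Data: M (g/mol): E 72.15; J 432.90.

15.5 mol

n(E) = 251 / 72.15 = 3.479 mol
n(J) = 1980 / 432.90 = 4.574 mol
n(A) via (i) = (1/2)×3.479 = 1.740 mol
n(A) via (ii) = (3/1)×4.574 = 13.72 mol
total n(A) = 1.740 + 13.72 = 15.46 mol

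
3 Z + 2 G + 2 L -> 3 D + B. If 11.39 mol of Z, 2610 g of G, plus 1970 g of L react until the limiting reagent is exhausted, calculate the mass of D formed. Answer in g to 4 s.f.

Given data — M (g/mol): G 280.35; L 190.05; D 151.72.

n(Z) = 11.39 mol
n(G) = 2610 / 280.35 = 9.310 mol
n(L) = 1970 / 190.05 = 10.37 mol
n/ν for Z = 11.39/3 = 3.797
n/ν for G = 9.310/2 = 4.655
n/ν for L = 10.37/2 = 5.185
Smallest n/ν is Z → limiting reagent.
n(D) = (3/3) × 11.39 = 11.39 mol
mass = 11.39 × 151.72 = 1728 g

1728 g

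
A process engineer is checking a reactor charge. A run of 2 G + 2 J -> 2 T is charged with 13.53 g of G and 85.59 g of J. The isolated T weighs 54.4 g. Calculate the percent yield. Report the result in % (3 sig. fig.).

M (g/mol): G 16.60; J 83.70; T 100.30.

n(G) = 13.53 / 16.60 = 0.8151 mol
n(J) = 85.59 / 83.70 = 1.023 mol
n/ν for G = 0.8151/2 = 0.4076
n/ν for J = 1.023/2 = 0.5115
Smallest n/ν is G → limiting reagent.
theoretical n(T) = (2/2) × 0.8151 = 0.8151 mol → 81.75 g
% yield = 54.4 / 81.75 × 100 = 66.54 %

66.5 %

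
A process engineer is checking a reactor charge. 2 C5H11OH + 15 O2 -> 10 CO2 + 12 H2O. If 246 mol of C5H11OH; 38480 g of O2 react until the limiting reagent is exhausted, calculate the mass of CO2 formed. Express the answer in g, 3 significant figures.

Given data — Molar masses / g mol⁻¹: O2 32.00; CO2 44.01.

35300 g

n(C5H11OH) = 246.0 mol
n(O2) = 38480 / 32.00 = 1203 mol
n/ν → C5H11OH: 123.0, O2: 80.20; O2 is limiting.
n(CO2) = (10/15) × 1203 = 802.0 mol
mass = 802.0 × 44.01 = 35300 g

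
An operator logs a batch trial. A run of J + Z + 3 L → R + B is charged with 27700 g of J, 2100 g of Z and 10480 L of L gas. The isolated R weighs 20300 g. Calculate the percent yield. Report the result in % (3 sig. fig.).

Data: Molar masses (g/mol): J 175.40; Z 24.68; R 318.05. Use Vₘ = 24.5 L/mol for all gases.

n(J) = 27700 / 175.40 = 157.9 mol
n(Z) = 2100 / 24.68 = 85.09 mol
n(L) = 10480 / 24.5 = 427.8 mol
n/ν for J = 157.9/1 = 157.9
n/ν for Z = 85.09/1 = 85.09
n/ν for L = 427.8/3 = 142.6
Smallest n/ν is Z → limiting reagent.
theoretical n(R) = (1/1) × 85.09 = 85.09 mol → 27060 g
% yield = 20300 / 27060 × 100 = 75.02 %

75.0 %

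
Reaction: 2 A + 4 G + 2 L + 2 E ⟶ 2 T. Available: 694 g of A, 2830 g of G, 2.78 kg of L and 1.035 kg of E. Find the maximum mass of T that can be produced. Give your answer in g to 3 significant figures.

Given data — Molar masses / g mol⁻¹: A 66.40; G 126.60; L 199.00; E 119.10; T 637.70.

n(A) = 694.0 / 66.40 = 10.45 mol
n(G) = 2830 / 126.60 = 22.35 mol
n(L) = 2.780×1000 / 199.00 = 13.97 mol
n(E) = 1.035×1000 / 119.10 = 8.690 mol
n/ν → A: 5.225, G: 5.588, L: 6.985, E: 4.345; E is limiting.
n(T) = (2/2) × 8.690 = 8.690 mol
mass = 8.690 × 637.70 = 5542 g

5540 g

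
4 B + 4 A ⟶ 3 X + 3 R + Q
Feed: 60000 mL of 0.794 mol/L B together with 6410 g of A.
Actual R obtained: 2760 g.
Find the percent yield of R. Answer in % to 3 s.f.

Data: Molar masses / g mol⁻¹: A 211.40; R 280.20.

43.3 %

n(B) = 0.794 × 60000/1000 = 47.64 mol
n(A) = 6410 / 211.40 = 30.32 mol
n/ν for B = 47.64/4 = 11.91
n/ν for A = 30.32/4 = 7.580
Smallest n/ν is A → limiting reagent.
theoretical n(R) = (3/4) × 30.32 = 22.74 mol → 6372 g
% yield = 2760 / 6372 × 100 = 43.31 %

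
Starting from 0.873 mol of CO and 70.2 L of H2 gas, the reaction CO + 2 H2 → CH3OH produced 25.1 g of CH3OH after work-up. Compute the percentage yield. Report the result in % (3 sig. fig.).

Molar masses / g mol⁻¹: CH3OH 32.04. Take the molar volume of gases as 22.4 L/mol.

n(CO) = 0.8730 mol
n(H2) = 70.20 / 22.4 = 3.134 mol
n/ν → CO: 0.8730, H2: 1.567; CO is limiting.
theoretical n(CH3OH) = (1/1) × 0.8730 = 0.8730 mol → 27.97 g
% yield = 25.1 / 27.97 × 100 = 89.74 %

89.7 %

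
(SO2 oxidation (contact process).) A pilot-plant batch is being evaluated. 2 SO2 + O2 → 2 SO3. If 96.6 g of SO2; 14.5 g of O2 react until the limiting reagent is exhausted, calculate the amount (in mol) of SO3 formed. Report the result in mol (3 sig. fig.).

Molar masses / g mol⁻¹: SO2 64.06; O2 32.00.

n(SO2) = 96.60 / 64.06 = 1.508 mol
n(O2) = 14.50 / 32.00 = 0.4531 mol
n/ν → SO2: 0.7540, O2: 0.4531; O2 is limiting.
n(SO3) = (2/1) × 0.4531 = 0.9062 mol

0.906 mol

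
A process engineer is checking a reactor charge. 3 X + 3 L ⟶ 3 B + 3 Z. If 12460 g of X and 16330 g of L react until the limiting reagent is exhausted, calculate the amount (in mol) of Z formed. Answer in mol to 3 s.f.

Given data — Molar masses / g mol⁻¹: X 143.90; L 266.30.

61.3 mol

n(X) = 12460 / 143.90 = 86.59 mol
n(L) = 16330 / 266.30 = 61.32 mol
n/ν for X = 86.59/3 = 28.86
n/ν for L = 61.32/3 = 20.44
Smallest n/ν is L → limiting reagent.
n(Z) = (3/3) × 61.32 = 61.32 mol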